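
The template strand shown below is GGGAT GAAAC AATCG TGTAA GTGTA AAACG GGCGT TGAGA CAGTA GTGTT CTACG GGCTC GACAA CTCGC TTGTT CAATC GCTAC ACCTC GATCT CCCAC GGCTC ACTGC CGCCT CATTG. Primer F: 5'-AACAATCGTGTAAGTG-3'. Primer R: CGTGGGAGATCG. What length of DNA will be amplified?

94 bp

Scanning the template, AACAATCGTGTAAGTG occurs at positions 8–23; this primer anneals to the bottom strand there with its 3' end pointing downstream.
Taking the reverse complement of CGTGGGAGATCG gives CGATCTCCCACG, found at positions 90–101 on the template; the primer anneals here to the top strand with its 3' end pointing upstream.
Amplicon spans positions 8–101: 94 bp.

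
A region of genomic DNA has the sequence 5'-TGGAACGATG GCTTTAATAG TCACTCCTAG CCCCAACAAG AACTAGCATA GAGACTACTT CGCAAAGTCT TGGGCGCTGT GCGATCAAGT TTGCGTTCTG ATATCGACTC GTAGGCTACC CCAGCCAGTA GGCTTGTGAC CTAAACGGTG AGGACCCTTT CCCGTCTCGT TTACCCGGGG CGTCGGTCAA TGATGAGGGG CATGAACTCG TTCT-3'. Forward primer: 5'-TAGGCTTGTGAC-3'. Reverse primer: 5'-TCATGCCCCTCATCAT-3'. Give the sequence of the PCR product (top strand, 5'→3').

The forward primer matches the template at positions 129–140.
The reverse primer's reverse complement is ATGATGAGGGGCATGA, which matches the template at positions 190–205.
The product is the template from position 129 through 205 (77 bp).

5'-TAGGCTTGTGACCTAAACGGTGAGGACCCTTTCCCGTCTCGTTTACCCGGGGCGTCGGTCAATGATGAGGGGCATGA-3'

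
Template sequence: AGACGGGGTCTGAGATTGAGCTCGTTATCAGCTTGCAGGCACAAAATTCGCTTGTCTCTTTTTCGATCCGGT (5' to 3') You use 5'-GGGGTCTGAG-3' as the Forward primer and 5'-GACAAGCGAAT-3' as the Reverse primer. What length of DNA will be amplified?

Scanning the template, GGGGTCTGAG occurs at positions 5–14; this primer anneals to the bottom strand there with its 3' end pointing downstream.
Taking the reverse complement of GACAAGCGAAT gives ATTCGCTTGTC, found at positions 46–56 on the template; the primer anneals here to the top strand with its 3' end pointing upstream.
Product length = (reverse-primer end) − (forward-primer start) + 1 = 56 − 5 + 1 = 52 bp.

52 bp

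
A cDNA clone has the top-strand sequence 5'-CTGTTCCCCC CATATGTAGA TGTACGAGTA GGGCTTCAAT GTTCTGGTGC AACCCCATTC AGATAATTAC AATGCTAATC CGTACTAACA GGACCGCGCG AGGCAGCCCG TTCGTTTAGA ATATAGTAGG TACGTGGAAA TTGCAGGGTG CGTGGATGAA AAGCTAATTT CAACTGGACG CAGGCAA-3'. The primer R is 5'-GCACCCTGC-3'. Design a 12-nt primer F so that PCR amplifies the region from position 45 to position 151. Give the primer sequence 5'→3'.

5'-TGGTGCAACCCC-3'

The reverse primer's reverse complement GCAGGGTGC matches the template at positions 143–151; the product starts at position 45.
The forward primer is identical to the top strand over positions 45–56: TGGTGCAACCCC.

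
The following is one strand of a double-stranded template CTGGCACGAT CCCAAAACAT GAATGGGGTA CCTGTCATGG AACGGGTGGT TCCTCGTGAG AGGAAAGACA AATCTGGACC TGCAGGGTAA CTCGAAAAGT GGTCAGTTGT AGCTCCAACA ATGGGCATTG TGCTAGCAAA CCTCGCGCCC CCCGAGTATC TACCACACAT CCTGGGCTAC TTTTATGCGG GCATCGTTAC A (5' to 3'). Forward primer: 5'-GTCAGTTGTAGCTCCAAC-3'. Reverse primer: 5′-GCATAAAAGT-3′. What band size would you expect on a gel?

The forward primer matches the template at positions 102–119.
Taking the reverse complement of GCATAAAAGT gives ACTTTTATGC, found at positions 179–188 on the template; the primer anneals here to the top strand with its 3' end pointing upstream.
Amplicon spans positions 102–188: 87 bp.

87 bp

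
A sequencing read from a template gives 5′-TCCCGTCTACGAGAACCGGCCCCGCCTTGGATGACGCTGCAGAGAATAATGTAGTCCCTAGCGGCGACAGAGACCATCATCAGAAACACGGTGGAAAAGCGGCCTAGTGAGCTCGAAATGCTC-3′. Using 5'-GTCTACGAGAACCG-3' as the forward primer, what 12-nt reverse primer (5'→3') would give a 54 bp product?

The forward primer binds at positions 5–18, so a 54 bp product ends at position 5 + 54 − 1 = 58.
The reverse primer anneals to the top strand over positions 47–58, i.e. to TAATGTAGTCCC.
Its sequence written 5'→3' is the reverse complement: GGGACTACATTA.

5'-GGGACTACATTA-3'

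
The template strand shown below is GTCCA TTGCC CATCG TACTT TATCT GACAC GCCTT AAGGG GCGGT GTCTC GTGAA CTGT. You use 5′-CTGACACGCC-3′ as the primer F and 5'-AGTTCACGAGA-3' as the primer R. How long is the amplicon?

Scanning the template, CTGACACGCC occurs at positions 24–33; this primer anneals to the bottom strand there with its 3' end pointing downstream.
Taking the reverse complement of AGTTCACGAGA gives TCTCGTGAACT, found at positions 47–57 on the template; the primer anneals here to the top strand with its 3' end pointing upstream.
The product runs from position 24 to position 57, so its length is 57 − 24 + 1 = 34 bp.

34 bp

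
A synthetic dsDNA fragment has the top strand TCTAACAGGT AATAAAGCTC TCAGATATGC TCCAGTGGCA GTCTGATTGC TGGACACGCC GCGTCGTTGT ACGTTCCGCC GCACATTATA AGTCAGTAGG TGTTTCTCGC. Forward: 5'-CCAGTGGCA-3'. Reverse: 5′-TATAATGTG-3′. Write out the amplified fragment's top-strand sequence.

5'-CCAGTGGCAGTCTGATTGCTGGACACGCCGCGTCGTTGTACGTTCCGCCGCACATTATA-3'

Forward primer CCAGTGGCA is found on the top strand at positions 32–40.
Taking the reverse complement of TATAATGTG gives CACATTATA, found at positions 82–90 on the template; the primer anneals here to the top strand with its 3' end pointing upstream.
The product is the template from position 32 through 90 (59 bp).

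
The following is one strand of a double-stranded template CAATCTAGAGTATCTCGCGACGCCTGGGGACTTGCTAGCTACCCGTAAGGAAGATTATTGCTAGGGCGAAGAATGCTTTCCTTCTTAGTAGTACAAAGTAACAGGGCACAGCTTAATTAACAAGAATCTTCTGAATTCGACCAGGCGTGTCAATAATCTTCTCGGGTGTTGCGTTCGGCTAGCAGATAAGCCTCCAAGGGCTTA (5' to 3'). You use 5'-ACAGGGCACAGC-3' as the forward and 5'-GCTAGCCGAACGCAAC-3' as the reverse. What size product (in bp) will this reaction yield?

Forward primer ACAGGGCACAGC is found on the top strand at positions 101–112.
The reverse primer's reverse complement is GTTGCGTTCGGCTAGC, which matches the template at positions 168–183.
Amplicon spans positions 101–183: 83 bp.

83 bp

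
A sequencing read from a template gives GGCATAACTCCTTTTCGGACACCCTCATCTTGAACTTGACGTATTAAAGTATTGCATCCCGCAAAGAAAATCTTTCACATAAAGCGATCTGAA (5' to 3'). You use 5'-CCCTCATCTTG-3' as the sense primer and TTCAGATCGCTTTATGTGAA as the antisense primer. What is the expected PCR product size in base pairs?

72 bp

The forward primer matches the template at positions 22–32.
The reverse primer's reverse complement is TTCACATAAAGCGATCTGAA, which matches the template at positions 74–93.
Amplicon spans positions 22–93: 72 bp.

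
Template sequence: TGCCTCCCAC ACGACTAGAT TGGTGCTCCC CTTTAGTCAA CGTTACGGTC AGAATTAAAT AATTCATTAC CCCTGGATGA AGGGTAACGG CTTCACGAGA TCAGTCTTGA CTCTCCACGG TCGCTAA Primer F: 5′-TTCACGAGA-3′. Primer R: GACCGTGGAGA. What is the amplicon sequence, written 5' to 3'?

5'-TTCACGAGATCAGTCTTGACTCTCCACGGTC-3'

The forward primer matches the template at positions 92–100.
The reverse primer's reverse complement is TCTCCACGGTC, which matches the template at positions 112–122.
The product is the template from position 92 through 122 (31 bp).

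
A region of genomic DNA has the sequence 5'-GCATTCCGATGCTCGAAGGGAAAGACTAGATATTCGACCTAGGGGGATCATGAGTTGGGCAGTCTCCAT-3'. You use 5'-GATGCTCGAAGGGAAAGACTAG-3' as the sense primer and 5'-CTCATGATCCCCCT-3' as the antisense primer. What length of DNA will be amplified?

47 bp

Scanning the template, GATGCTCGAAGGGAAAGACTAG occurs at positions 8–29; this primer anneals to the bottom strand there with its 3' end pointing downstream.
Taking the reverse complement of CTCATGATCCCCCT gives AGGGGGATCATGAG, found at positions 41–54 on the template; the primer anneals here to the top strand with its 3' end pointing upstream.
The product runs from position 8 to position 54, so its length is 54 − 8 + 1 = 47 bp.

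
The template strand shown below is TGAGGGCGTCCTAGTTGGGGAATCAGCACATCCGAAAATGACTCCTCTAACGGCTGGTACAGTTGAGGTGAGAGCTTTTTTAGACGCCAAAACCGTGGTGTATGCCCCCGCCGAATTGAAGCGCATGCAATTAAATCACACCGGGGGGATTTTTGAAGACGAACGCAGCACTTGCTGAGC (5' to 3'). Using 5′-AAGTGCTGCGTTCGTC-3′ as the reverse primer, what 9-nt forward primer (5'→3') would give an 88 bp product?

5'-GCCAAAACC-3'

The reverse primer's reverse complement GACGAACGCAGCACTT matches the template at positions 158–173, so the product ends at position 173.
An 88 bp product then starts at position 173 − 88 + 1 = 86.
The forward primer is identical to the top strand there: GCCAAAACC.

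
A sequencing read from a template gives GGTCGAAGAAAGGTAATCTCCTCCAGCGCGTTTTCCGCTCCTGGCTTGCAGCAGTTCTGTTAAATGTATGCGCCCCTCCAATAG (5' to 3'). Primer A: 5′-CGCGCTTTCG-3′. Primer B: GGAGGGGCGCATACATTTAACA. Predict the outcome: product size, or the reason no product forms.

No product — primer A has no binding site in the template.

Primer A (CGCGCTTTCG) does not match the top strand, and its reverse complement CGAAAGCGCG does not match either.
With no annealing site for primer A, no amplification occurs.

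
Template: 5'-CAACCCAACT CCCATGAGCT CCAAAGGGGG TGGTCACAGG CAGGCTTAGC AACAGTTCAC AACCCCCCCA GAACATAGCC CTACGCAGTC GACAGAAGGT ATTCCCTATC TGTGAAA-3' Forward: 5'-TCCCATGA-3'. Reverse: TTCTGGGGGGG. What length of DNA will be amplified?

64 bp

The forward primer matches the template at positions 10–17.
Reverse complement of the reverse primer: CCCCCCCAGAA. This occurs on the top strand at positions 63–73.
The product runs from position 10 to position 73, so its length is 73 − 10 + 1 = 64 bp.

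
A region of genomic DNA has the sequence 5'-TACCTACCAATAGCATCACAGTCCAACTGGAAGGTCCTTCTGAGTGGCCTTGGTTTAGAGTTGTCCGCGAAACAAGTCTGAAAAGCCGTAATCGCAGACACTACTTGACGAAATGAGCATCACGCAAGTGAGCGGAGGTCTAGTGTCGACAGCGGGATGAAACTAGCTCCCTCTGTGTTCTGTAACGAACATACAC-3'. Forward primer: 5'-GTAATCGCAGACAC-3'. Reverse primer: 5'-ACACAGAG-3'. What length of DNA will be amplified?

The forward primer matches the template at positions 88–101.
Reverse complement of the reverse primer: CTCTGTGT. This occurs on the top strand at positions 171–178.
Amplicon spans positions 88–178: 91 bp.

91 bp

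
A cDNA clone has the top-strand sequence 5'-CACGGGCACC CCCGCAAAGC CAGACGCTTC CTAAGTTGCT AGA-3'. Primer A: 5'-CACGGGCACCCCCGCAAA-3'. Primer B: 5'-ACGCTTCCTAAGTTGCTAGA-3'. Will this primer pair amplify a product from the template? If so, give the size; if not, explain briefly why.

Primer A (CACGGGCACCCCCGCAAA) matches the top strand at positions 1–18 (3' end points downstream).
Primer B (ACGCTTCCTAAGTTGCTAGA) also matches the top strand directly, at positions 24–43 — its reverse complement TCTAGCAACTTAGGAAGCGT is not present.
Both primers anneal to the bottom strand with 3' ends pointing the same way, so neither can prime synthesis back toward the other.

No product — both primers anneal to the same strand and extend in the same direction.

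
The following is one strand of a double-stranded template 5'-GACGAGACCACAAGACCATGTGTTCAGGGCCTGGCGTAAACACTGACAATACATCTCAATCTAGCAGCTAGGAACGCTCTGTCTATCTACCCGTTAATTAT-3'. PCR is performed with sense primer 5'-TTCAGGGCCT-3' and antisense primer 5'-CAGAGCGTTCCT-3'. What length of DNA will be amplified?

59 bp

Scanning the template, TTCAGGGCCT occurs at positions 23–32; this primer anneals to the bottom strand there with its 3' end pointing downstream.
The reverse primer's reverse complement is AGGAACGCTCTG, which matches the template at positions 70–81.
Amplicon spans positions 23–81: 59 bp.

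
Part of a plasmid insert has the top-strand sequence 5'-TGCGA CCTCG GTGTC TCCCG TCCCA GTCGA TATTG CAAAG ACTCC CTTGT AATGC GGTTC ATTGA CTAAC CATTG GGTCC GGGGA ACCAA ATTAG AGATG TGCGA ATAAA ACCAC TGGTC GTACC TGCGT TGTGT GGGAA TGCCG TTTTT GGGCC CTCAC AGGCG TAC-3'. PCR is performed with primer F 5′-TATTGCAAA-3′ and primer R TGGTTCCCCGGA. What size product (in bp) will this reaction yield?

59 bp

Scanning the template, TATTGCAAA occurs at positions 31–39; this primer anneals to the bottom strand there with its 3' end pointing downstream.
Reverse complement of the reverse primer: TCCGGGGAACCA. This occurs on the top strand at positions 78–89.
Amplicon spans positions 31–89: 59 bp.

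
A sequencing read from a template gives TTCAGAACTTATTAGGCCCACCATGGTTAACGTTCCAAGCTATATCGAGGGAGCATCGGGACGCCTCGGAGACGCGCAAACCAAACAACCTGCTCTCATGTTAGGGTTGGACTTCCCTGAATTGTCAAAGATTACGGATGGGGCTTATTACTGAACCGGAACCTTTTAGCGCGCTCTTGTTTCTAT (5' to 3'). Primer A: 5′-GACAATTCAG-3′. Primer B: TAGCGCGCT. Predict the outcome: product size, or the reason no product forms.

Primer A (GACAATTCAG) has reverse complement CTGAATTGTC, which matches the top strand at positions 117–126; primer A anneals to the top strand there with its 3' end pointing upstream toward position 117.
Primer B (TAGCGCGCT) matches the top strand directly at positions 167–175; it anneals to the bottom strand with its 3' end pointing downstream toward position 175.
The 3' ends diverge (primer A extends toward position 1, primer B toward position 186), so the primers never converge on a shared product.

No product — the primers' 3' ends point away from each other.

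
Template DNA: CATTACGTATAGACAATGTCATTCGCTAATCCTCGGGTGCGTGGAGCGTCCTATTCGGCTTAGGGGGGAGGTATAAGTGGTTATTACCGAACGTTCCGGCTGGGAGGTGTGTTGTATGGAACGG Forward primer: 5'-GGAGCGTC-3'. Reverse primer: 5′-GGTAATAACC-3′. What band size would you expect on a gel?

46 bp

Forward primer GGAGCGTC is found on the top strand at positions 43–50.
Taking the reverse complement of GGTAATAACC gives GGTTATTACC, found at positions 79–88 on the template; the primer anneals here to the top strand with its 3' end pointing upstream.
Amplicon spans positions 43–88: 46 bp.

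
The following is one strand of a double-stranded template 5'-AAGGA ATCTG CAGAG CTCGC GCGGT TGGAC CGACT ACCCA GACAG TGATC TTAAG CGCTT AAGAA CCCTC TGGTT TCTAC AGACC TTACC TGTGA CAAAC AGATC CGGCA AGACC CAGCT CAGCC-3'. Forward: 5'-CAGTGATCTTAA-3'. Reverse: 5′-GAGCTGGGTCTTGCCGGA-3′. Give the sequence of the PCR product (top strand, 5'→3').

5'-CAGTGATCTTAAGCGCTTAAGAACCCTCTGGTTTCTACAGACCTTACCTGTGACAAACAGATCCGGCAAGACCCAGCTC-3'

Forward primer CAGTGATCTTAA is found on the top strand at positions 43–54.
Reverse complement of the reverse primer: TCCGGCAAGACCCAGCTC. This occurs on the top strand at positions 104–121.
The product is the template from position 43 through 121 (79 bp).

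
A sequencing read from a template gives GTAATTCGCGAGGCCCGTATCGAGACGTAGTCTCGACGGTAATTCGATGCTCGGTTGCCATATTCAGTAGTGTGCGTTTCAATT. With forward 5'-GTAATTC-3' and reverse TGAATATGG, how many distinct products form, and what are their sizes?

Two products: 66 bp, 28 bp

The forward primer GTAATTC matches the top strand at positions 1–7, 39–45.
The reverse primer's reverse complement is CCATATTCA, matching at positions 58–66.
Each forward site pairs with the reverse site to give a product ending at position 66: sizes 66, 28 bp.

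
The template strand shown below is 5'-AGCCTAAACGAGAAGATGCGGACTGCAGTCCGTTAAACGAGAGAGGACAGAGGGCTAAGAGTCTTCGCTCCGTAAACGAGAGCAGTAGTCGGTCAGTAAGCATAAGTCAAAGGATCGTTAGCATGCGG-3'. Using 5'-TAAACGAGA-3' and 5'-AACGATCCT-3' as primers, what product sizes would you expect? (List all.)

115 bp, 86 bp, 47 bp

The forward primer TAAACGAGA matches the top strand at positions 5–13, 34–42, 73–81.
The reverse primer's reverse complement is AGGATCGTT, matching at positions 111–119.
Each forward site pairs with the reverse site to give a product ending at position 119: sizes 115, 86, 47 bp.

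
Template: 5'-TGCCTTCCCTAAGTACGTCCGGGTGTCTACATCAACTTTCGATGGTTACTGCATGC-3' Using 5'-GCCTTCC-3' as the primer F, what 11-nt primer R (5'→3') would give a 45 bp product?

5'-ACCATCGAAAG-3'

The forward primer binds at positions 2–8, so a 45 bp product ends at position 2 + 45 − 1 = 46.
The reverse primer anneals to the top strand over positions 36–46, i.e. to CTTTCGATGGT.
Its sequence written 5'→3' is the reverse complement: ACCATCGAAAG.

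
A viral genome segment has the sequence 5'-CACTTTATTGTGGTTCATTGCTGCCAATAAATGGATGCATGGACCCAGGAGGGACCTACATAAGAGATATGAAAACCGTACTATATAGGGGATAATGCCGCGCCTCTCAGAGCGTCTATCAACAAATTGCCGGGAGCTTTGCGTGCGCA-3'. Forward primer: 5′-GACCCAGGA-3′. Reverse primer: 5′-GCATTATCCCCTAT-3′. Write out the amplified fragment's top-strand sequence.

The forward primer matches the template at positions 42–50.
Reverse complement of the reverse primer: ATAGGGGATAATGC. This occurs on the top strand at positions 85–98.
The product is the template from position 42 through 98 (57 bp).

5'-GACCCAGGAGGGACCTACATAAGAGATATGAAAACCGTACTATATAGGGGATAATGC-3'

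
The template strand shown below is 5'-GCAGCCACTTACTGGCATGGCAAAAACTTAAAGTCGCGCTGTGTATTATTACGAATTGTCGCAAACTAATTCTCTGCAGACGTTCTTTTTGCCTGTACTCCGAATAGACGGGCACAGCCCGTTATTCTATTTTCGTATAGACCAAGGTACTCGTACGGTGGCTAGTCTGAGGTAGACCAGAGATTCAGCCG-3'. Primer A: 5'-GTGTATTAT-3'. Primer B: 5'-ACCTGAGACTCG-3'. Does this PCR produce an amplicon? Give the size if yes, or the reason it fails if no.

No product — primer B has no binding site in the template.

Primer B (ACCTGAGACTCG) does not match the top strand, and its reverse complement CGAGTCTCAGGT does not match either.
With no annealing site for primer B, no amplification occurs.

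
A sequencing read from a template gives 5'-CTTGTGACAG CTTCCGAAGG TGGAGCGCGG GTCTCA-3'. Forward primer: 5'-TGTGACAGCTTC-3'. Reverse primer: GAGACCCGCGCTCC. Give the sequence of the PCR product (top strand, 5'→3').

Scanning the template, TGTGACAGCTTC occurs at positions 3–14; this primer anneals to the bottom strand there with its 3' end pointing downstream.
Taking the reverse complement of GAGACCCGCGCTCC gives GGAGCGCGGGTCTC, found at positions 22–35 on the template; the primer anneals here to the top strand with its 3' end pointing upstream.
The product is the template from position 3 through 35 (33 bp).

5'-TGTGACAGCTTCCGAAGGTGGAGCGCGGGTCTC-3'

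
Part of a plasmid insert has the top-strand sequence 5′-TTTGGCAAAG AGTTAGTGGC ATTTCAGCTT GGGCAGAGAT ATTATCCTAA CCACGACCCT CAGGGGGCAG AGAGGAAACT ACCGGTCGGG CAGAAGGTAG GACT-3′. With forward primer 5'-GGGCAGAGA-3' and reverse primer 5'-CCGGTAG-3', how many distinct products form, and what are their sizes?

Two products: 55 bp, 21 bp

The forward primer GGGCAGAGA matches the top strand at positions 31–39, 65–73.
The reverse primer's reverse complement is CTACCGG, matching at positions 79–85.
Each forward site pairs with the reverse site to give a product ending at position 85: sizes 55, 21 bp.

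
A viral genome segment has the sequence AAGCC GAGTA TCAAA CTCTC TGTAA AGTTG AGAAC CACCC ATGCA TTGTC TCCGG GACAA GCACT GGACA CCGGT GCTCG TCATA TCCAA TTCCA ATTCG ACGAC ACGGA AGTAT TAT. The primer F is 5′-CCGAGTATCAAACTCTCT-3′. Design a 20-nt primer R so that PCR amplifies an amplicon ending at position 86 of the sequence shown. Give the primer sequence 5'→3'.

5'-ATATGACGAGCACCGGTGTC-3'

The forward primer binds at positions 4–21; the product's 3' end on the top strand is position 86.
The reverse primer anneals to the top strand over positions 67–86, i.e. to GACACCGGTGCTCGTCATAT.
Its sequence written 5'→3' is the reverse complement: ATATGACGAGCACCGGTGTC.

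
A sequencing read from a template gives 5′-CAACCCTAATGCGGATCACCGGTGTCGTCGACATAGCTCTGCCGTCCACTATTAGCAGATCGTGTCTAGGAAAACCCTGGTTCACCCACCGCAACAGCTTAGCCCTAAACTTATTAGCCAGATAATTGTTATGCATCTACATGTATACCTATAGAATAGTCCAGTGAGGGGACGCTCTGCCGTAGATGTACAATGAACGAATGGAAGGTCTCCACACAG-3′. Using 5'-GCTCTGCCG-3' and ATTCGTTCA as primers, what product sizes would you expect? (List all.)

The forward primer GCTCTGCCG matches the top strand at positions 36–44, 174–182.
The reverse primer's reverse complement is TGAACGAAT, matching at positions 194–202.
Each forward site pairs with the reverse site to give a product ending at position 202: sizes 167, 29 bp.

167 bp, 29 bp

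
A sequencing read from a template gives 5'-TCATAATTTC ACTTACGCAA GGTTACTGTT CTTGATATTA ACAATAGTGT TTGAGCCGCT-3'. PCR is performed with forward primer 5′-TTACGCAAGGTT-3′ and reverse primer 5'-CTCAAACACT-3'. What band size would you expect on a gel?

43 bp

The forward primer matches the template at positions 13–24.
Reverse complement of the reverse primer: AGTGTTTGAG. This occurs on the top strand at positions 46–55.
The product runs from position 13 to position 55, so its length is 55 − 13 + 1 = 43 bp.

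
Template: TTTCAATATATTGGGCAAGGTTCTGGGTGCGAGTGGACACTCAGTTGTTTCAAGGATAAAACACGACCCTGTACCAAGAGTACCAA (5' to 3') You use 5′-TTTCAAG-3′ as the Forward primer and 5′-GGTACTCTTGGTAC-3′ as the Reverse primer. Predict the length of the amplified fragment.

37 bp

Scanning the template, TTTCAAG occurs at positions 48–54; this primer anneals to the bottom strand there with its 3' end pointing downstream.
Taking the reverse complement of GGTACTCTTGGTAC gives GTACCAAGAGTACC, found at positions 71–84 on the template; the primer anneals here to the top strand with its 3' end pointing upstream.
Product length = (reverse-primer end) − (forward-primer start) + 1 = 84 − 48 + 1 = 37 bp.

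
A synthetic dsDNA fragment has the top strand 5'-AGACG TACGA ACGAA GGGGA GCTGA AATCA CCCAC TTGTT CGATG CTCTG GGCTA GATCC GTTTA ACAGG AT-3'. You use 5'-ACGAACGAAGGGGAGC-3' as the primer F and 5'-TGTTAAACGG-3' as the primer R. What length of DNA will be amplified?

The forward primer matches the template at positions 7–22.
The reverse primer's reverse complement is CCGTTTAACA, which matches the template at positions 59–68.
The product runs from position 7 to position 68, so its length is 68 − 7 + 1 = 62 bp.

62 bp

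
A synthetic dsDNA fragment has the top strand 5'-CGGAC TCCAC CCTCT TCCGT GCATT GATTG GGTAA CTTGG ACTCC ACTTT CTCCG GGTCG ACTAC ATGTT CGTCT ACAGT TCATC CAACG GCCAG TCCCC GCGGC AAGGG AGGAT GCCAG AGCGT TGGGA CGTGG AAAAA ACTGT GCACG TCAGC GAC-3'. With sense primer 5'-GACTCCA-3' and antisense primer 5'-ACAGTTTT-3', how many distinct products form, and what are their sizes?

The forward primer GACTCCA matches the top strand at positions 3–9, 40–46.
The reverse primer's reverse complement is AAAACTGT, matching at positions 138–145.
Each forward site pairs with the reverse site to give a product ending at position 145: sizes 143, 106 bp.

Two products: 143 bp, 106 bp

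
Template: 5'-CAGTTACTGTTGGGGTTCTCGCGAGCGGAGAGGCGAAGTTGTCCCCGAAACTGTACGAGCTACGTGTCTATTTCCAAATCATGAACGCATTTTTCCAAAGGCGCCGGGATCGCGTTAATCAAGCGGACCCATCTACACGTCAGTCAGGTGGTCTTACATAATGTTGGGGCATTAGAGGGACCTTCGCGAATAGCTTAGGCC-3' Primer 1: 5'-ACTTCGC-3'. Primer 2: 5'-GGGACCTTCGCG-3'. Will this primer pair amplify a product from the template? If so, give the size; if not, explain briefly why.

No product — the primers' 3' ends point away from each other.

Primer 1 (ACTTCGC) has reverse complement GCGAAGT, which matches the top strand at positions 33–39; primer 1 anneals to the top strand there with its 3' end pointing upstream toward position 33.
Primer 2 (GGGACCTTCGCG) matches the top strand directly at positions 177–188; it anneals to the bottom strand with its 3' end pointing downstream toward position 188.
The 3' ends diverge (primer 1 extends toward position 1, primer 2 toward position 201), so the primers never converge on a shared product.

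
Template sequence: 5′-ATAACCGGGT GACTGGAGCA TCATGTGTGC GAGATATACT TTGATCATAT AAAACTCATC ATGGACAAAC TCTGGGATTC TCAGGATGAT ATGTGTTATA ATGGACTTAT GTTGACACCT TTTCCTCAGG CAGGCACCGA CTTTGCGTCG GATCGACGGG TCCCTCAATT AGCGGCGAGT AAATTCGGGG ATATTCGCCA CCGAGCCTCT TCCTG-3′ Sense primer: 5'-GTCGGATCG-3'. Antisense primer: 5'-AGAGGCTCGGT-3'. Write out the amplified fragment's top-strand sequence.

Scanning the template, GTCGGATCG occurs at positions 147–155; this primer anneals to the bottom strand there with its 3' end pointing downstream.
Reverse complement of the reverse primer: ACCGAGCCTCT. This occurs on the top strand at positions 200–210.
The product is the template from position 147 through 210 (64 bp).

5'-GTCGGATCGACGGGTCCCTCAATTAGCGGCGAGTAAATTCGGGGATATTCGCCACCGAGCCTCT-3'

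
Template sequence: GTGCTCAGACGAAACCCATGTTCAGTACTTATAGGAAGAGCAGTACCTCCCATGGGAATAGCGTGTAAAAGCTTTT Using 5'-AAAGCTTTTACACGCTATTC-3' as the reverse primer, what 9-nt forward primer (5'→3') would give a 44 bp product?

The reverse primer's reverse complement GAATAGCGTGTAAAAGCTTT matches the template at positions 56–75, so the product ends at position 75.
A 44 bp product then starts at position 75 − 44 + 1 = 32.
The forward primer is identical to the top strand there: TAGGAAGAG.

5'-TAGGAAGAG-3'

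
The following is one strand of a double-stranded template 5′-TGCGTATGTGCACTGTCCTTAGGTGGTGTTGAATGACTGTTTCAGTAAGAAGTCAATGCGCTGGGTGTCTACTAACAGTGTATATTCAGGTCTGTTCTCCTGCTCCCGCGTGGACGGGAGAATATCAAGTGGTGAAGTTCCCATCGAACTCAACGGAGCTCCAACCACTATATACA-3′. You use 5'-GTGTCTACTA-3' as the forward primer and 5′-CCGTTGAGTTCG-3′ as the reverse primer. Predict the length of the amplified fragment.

92 bp

Forward primer GTGTCTACTA is found on the top strand at positions 65–74.
Taking the reverse complement of CCGTTGAGTTCG gives CGAACTCAACGG, found at positions 145–156 on the template; the primer anneals here to the top strand with its 3' end pointing upstream.
Amplicon spans positions 65–156: 92 bp.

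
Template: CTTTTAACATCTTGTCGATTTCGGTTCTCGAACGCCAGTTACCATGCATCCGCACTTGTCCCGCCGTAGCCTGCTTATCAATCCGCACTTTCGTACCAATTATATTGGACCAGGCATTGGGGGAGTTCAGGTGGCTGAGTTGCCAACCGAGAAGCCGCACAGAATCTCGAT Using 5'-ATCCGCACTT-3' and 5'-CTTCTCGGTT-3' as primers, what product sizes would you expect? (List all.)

107 bp, 74 bp

The forward primer ATCCGCACTT matches the top strand at positions 48–57, 81–90.
The reverse primer's reverse complement is AACCGAGAAG, matching at positions 145–154.
Each forward site pairs with the reverse site to give a product ending at position 154: sizes 107, 74 bp.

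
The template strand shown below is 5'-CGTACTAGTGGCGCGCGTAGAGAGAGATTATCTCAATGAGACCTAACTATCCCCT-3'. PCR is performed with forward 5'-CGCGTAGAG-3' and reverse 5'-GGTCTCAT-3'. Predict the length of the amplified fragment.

30 bp

Forward primer CGCGTAGAG is found on the top strand at positions 14–22.
Reverse complement of the reverse primer: ATGAGACC. This occurs on the top strand at positions 36–43.
Amplicon spans positions 14–43: 30 bp.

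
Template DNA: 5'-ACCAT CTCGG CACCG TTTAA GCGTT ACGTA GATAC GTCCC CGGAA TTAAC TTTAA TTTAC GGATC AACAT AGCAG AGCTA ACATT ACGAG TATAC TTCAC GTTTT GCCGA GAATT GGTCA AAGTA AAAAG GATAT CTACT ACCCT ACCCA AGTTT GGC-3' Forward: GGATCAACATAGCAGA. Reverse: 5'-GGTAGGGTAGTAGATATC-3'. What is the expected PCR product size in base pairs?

The forward primer matches the template at positions 61–76.
Reverse complement of the reverse primer: GATATCTACTACCCTACC. This occurs on the top strand at positions 131–148.
Amplicon spans positions 61–148: 88 bp.

88 bp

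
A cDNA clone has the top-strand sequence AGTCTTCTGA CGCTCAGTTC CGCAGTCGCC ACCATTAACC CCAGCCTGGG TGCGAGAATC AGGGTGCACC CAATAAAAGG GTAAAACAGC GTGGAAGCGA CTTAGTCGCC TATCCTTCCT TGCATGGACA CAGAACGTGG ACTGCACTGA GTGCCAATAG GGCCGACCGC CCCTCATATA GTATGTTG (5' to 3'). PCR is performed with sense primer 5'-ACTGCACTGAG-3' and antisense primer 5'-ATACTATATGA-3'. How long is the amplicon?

Scanning the template, ACTGCACTGAG occurs at positions 141–151; this primer anneals to the bottom strand there with its 3' end pointing downstream.
The reverse primer's reverse complement is TCATATAGTAT, which matches the template at positions 174–184.
Product length = (reverse-primer end) − (forward-primer start) + 1 = 184 − 141 + 1 = 44 bp.

44 bp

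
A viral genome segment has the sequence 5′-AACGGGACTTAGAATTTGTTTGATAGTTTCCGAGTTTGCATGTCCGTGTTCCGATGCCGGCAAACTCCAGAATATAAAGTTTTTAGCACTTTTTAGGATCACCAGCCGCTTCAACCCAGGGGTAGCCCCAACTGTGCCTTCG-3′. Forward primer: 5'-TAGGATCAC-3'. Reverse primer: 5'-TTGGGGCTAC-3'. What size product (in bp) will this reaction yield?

Scanning the template, TAGGATCAC occurs at positions 94–102; this primer anneals to the bottom strand there with its 3' end pointing downstream.
The reverse primer's reverse complement is GTAGCCCCAA, which matches the template at positions 122–131.
Amplicon spans positions 94–131: 38 bp.

38 bp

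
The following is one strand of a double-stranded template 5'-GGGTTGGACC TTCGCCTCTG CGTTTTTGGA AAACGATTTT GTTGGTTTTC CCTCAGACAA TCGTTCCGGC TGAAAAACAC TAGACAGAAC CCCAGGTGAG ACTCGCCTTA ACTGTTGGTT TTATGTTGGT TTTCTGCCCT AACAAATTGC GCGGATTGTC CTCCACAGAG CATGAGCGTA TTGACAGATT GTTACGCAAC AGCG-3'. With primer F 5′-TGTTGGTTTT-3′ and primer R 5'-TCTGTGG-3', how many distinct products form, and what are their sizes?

Three products: 130 bp, 57 bp, 46 bp

The forward primer TGTTGGTTTT matches the top strand at positions 40–49, 113–122, 124–133.
The reverse primer's reverse complement is CCACAGA, matching at positions 163–169.
Each forward site pairs with the reverse site to give a product ending at position 169: sizes 130, 57, 46 bp.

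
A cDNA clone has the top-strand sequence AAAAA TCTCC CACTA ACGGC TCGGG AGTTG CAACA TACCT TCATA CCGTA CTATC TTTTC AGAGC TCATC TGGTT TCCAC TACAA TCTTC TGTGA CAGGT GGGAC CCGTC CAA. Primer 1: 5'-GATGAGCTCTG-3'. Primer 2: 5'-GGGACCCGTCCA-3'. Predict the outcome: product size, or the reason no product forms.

Primer 1 (GATGAGCTCTG) has reverse complement CAGAGCTCATC, which matches the top strand at positions 60–70; primer 1 anneals to the top strand there with its 3' end pointing upstream toward position 60.
Primer 2 (GGGACCCGTCCA) matches the top strand directly at positions 101–112; it anneals to the bottom strand with its 3' end pointing downstream toward position 112.
The 3' ends diverge (primer 1 extends toward position 1, primer 2 toward position 113), so the primers never converge on a shared product.

No product — the primers' 3' ends point away from each other.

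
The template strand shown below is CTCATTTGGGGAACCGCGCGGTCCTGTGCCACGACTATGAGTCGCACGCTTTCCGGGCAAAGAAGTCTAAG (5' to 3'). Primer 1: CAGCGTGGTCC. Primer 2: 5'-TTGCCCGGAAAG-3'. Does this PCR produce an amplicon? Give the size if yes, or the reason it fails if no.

No product — primer 1 has no binding site in the template.

Primer 1 (CAGCGTGGTCC) does not match the top strand, and its reverse complement GGACCACGCTG does not match either.
With no annealing site for primer 1, no amplification occurs.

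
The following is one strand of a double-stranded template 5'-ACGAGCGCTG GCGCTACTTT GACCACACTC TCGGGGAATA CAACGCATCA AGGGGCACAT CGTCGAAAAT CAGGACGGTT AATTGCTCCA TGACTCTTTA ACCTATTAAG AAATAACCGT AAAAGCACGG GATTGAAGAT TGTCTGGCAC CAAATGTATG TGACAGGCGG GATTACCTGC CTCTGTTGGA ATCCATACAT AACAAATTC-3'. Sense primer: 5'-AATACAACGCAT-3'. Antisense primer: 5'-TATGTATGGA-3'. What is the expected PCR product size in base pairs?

Forward primer AATACAACGCAT is found on the top strand at positions 37–48.
Reverse complement of the reverse primer: TCCATACATA. This occurs on the top strand at positions 192–201.
The product runs from position 37 to position 201, so its length is 201 − 37 + 1 = 165 bp.

165 bp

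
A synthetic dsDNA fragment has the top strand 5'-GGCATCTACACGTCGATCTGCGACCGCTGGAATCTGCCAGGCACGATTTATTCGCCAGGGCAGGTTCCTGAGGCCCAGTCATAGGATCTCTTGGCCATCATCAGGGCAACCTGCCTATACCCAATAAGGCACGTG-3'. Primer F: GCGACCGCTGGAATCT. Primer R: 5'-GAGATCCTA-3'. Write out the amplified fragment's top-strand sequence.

5'-GCGACCGCTGGAATCTGCCAGGCACGATTTATTCGCCAGGGCAGGTTCCTGAGGCCCAGTCATAGGATCTC-3'

Scanning the template, GCGACCGCTGGAATCT occurs at positions 20–35; this primer anneals to the bottom strand there with its 3' end pointing downstream.
Reverse complement of the reverse primer: TAGGATCTC. This occurs on the top strand at positions 82–90.
The product is the template from position 20 through 90 (71 bp).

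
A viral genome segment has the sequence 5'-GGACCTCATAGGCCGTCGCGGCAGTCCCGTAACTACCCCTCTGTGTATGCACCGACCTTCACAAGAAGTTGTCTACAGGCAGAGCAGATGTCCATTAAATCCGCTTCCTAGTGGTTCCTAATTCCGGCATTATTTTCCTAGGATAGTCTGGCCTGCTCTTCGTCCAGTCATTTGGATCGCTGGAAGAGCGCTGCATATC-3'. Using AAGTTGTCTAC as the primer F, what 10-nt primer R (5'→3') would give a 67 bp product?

5'-TAATGCCGGA-3'

The forward primer binds at positions 66–76, so a 67 bp product ends at position 66 + 67 − 1 = 132.
The reverse primer anneals to the top strand over positions 123–132, i.e. to TCCGGCATTA.
Its sequence written 5'→3' is the reverse complement: TAATGCCGGA.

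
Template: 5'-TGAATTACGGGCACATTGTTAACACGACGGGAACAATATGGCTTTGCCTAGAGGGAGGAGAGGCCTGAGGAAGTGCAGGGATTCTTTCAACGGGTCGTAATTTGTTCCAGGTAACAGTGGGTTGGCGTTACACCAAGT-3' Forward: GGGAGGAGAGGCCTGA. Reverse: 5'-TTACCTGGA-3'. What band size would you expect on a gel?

Scanning the template, GGGAGGAGAGGCCTGA occurs at positions 53–68; this primer anneals to the bottom strand there with its 3' end pointing downstream.
Taking the reverse complement of TTACCTGGA gives TCCAGGTAA, found at positions 106–114 on the template; the primer anneals here to the top strand with its 3' end pointing upstream.
Product length = (reverse-primer end) − (forward-primer start) + 1 = 114 − 53 + 1 = 62 bp.

62 bp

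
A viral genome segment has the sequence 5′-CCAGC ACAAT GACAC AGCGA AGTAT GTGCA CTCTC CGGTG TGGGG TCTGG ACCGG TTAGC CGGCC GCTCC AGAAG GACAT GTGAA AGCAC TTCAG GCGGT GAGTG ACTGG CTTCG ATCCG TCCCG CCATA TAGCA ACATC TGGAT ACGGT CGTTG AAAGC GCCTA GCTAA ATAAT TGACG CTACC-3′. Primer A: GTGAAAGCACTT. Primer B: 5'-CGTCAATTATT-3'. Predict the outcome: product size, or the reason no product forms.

Yes — a 100 bp product.

Primer A (GTGAAAGCACTT) matches the top strand at positions 81–92; it acts as a forward primer.
Primer B's reverse complement is AATAATTGACG, matching the top strand at positions 170–180; it acts as a reverse primer.
The 3' ends face each other across positions 81–180, giving a 100 bp product.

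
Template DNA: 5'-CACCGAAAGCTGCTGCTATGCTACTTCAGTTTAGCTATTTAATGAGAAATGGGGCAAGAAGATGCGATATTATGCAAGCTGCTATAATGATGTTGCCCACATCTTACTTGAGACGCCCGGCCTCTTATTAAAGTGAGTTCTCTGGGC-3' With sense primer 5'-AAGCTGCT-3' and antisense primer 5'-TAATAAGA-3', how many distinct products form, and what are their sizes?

Two products: 124 bp, 55 bp

The forward primer AAGCTGCT matches the top strand at positions 7–14, 76–83.
The reverse primer's reverse complement is TCTTATTA, matching at positions 123–130.
Each forward site pairs with the reverse site to give a product ending at position 130: sizes 124, 55 bp.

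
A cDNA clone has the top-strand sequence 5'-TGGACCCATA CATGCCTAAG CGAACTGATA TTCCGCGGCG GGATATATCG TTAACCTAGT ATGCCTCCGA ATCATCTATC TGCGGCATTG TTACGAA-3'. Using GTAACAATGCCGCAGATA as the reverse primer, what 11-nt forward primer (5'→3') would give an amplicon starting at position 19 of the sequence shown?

5'-AGCGAACTGAT-3'

The reverse primer's reverse complement TATCTGCGGCATTGTTAC matches the template at positions 77–94; the product starts at position 19.
The forward primer is identical to the top strand over positions 19–29: AGCGAACTGAT.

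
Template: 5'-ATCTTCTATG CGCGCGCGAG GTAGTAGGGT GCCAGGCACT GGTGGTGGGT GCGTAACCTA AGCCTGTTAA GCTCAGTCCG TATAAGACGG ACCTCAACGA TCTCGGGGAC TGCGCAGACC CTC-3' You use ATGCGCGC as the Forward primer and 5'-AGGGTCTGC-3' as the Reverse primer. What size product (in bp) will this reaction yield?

115 bp

Forward primer ATGCGCGC is found on the top strand at positions 8–15.
The reverse primer's reverse complement is GCAGACCCT, which matches the template at positions 114–122.
The product runs from position 8 to position 122, so its length is 122 − 8 + 1 = 115 bp.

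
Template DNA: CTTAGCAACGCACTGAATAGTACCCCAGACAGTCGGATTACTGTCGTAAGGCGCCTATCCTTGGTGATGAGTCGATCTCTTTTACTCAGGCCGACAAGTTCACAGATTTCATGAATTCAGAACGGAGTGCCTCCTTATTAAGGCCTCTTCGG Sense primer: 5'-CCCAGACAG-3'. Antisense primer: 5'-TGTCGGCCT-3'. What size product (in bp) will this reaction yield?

Scanning the template, CCCAGACAG occurs at positions 24–32; this primer anneals to the bottom strand there with its 3' end pointing downstream.
Reverse complement of the reverse primer: AGGCCGACA. This occurs on the top strand at positions 88–96.
Product length = (reverse-primer end) − (forward-primer start) + 1 = 96 − 24 + 1 = 73 bp.

73 bp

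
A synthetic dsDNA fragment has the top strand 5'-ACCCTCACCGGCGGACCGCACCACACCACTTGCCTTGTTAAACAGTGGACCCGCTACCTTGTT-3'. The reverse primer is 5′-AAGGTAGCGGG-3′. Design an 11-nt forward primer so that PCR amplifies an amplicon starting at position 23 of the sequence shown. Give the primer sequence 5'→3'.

5'-ACACCACTTGC-3'

The reverse primer's reverse complement CCCGCTACCTT matches the template at positions 50–60; the product starts at position 23.
The forward primer is identical to the top strand over positions 23–33: ACACCACTTGC.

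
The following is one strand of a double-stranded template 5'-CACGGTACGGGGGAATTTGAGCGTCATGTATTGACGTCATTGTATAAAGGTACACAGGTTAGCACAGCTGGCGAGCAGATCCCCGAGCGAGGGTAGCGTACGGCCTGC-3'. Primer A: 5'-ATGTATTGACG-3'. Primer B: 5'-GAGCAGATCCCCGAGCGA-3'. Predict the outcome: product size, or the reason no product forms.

Primer A (ATGTATTGACG) matches the top strand at positions 26–36 (3' end points downstream).
Primer B (GAGCAGATCCCCGAGCGA) also matches the top strand directly, at positions 73–90 — its reverse complement TCGCTCGGGGATCTGCTC is not present.
Both primers anneal to the bottom strand with 3' ends pointing the same way, so neither can prime synthesis back toward the other.

No product — both primers anneal to the same strand and extend in the same direction.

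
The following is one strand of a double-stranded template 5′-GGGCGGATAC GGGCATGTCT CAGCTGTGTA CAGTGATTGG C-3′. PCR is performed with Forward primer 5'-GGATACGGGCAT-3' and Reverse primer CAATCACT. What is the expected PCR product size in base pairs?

Forward primer GGATACGGGCAT is found on the top strand at positions 5–16.
Reverse complement of the reverse primer: AGTGATTG. This occurs on the top strand at positions 32–39.
Product length = (reverse-primer end) − (forward-primer start) + 1 = 39 − 5 + 1 = 35 bp.

35 bp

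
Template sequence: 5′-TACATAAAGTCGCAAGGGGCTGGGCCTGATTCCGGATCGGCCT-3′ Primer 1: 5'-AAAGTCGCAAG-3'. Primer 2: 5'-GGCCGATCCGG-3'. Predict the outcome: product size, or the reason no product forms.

Primer 1 (AAAGTCGCAAG) matches the top strand at positions 6–16; it acts as a forward primer.
Primer 2's reverse complement is CCGGATCGGCC, matching the top strand at positions 32–42; it acts as a reverse primer.
The 3' ends face each other across positions 6–42, giving a 37 bp product.

Yes — a 37 bp product.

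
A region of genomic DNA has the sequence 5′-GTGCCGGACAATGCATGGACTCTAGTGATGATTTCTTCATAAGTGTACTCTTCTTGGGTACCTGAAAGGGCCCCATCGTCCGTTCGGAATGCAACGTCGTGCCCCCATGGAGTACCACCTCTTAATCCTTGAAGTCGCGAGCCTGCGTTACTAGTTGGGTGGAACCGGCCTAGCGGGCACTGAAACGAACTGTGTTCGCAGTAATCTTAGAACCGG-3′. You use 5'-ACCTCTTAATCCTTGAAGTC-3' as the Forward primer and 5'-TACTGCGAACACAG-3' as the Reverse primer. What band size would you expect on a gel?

Scanning the template, ACCTCTTAATCCTTGAAGTC occurs at positions 117–136; this primer anneals to the bottom strand there with its 3' end pointing downstream.
Reverse complement of the reverse primer: CTGTGTTCGCAGTA. This occurs on the top strand at positions 190–203.
The product runs from position 117 to position 203, so its length is 203 − 117 + 1 = 87 bp.

87 bp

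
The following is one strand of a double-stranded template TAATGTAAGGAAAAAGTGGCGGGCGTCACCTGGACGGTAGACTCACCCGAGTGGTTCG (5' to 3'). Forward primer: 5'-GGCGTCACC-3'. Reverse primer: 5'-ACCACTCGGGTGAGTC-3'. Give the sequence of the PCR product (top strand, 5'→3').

The forward primer matches the template at positions 22–30.
The reverse primer's reverse complement is GACTCACCCGAGTGGT, which matches the template at positions 40–55.
The product is the template from position 22 through 55 (34 bp).

5'-GGCGTCACCTGGACGGTAGACTCACCCGAGTGGT-3'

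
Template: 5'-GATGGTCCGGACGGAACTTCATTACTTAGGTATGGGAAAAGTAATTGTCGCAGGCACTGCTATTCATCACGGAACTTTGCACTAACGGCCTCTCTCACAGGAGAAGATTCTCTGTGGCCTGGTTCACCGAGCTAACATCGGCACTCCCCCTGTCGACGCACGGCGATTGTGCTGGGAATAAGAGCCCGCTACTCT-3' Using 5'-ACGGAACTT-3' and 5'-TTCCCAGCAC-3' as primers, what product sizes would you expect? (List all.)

The forward primer ACGGAACTT matches the top strand at positions 11–19, 69–77.
The reverse primer's reverse complement is GTGCTGGGAA, matching at positions 169–178.
Each forward site pairs with the reverse site to give a product ending at position 178: sizes 168, 110 bp.

168 bp, 110 bp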